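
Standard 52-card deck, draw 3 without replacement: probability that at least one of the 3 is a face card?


P(at least one) = 1 - P(none)
P(none) = (40/52) × (39/51) × (38/50) = 0.447059
P(at least one) = 1 - 0.447059 = 0.5529

P = 0.5529


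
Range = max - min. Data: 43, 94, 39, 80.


Max = 94, Min = 39
Range = 94 - 39 = 55

Range = 55


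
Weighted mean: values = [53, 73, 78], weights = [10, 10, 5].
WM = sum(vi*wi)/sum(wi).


Numerator = 53*10 + 73*10 + 78*5 = 1650
Denominator = 10 + 10 + 5 = 25
WM = 1650/25 = 66.0000

WM = 66.0000


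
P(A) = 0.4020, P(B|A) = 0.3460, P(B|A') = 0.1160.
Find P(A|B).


P(B) = P(B|A)*P(A) + P(B|A')*P(A')
= 0.3460*0.4020 + 0.1160*0.5980
= 0.139092 + 0.069368 = 0.208460
P(A|B) = 0.139092/0.208460 = 0.6672

P(A|B) = 0.6672


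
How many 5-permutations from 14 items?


P(14,5) = 14!/9!
= 87178291200/362880
= 240240

P(14,5) = 240240


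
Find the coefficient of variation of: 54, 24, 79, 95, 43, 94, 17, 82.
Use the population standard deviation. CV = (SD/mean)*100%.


Mean = 61.0000
SD = 28.9137
CV = (28.9137/61.0000)*100 = 47.3995%

CV = 47.3995%


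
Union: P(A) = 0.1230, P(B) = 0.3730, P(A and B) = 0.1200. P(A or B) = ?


P(A∪B) = 0.1230 + 0.3730 - 0.1200
= 0.4960 - 0.1200
= 0.3760

P(A∪B) = 0.3760


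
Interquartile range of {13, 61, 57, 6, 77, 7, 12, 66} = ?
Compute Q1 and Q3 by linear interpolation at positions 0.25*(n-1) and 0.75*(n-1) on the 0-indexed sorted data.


Sorted: 6, 7, 12, 13, 57, 61, 66, 77
Q1 (25th %ile) = 10.7500
Q3 (75th %ile) = 62.2500
IQR = 62.2500 - 10.7500 = 51.5000

IQR = 51.5000


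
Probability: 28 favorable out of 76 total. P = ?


P = 28/76 = 0.3684

P = 0.3684


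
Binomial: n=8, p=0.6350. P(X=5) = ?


C(8,5) = 56
p^5 = 0.103245
(1-p)^3 = 0.048627
P = 56 * 0.103245 * 0.048627 = 0.2811

P(X=5) = 0.2811


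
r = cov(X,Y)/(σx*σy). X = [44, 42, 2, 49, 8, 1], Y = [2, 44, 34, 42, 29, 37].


Mean X = 24.3333, Mean Y = 31.3333
SD X = 20.885934, SD Y = 14.019827
Cov = -40.611111
r = -40.611111/(20.885934*14.019827) = -0.1387

r = -0.1387


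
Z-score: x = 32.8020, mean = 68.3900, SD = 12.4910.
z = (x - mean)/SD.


z = (32.8020 - 68.3900)/12.4910
= -35.5880/12.4910
= -2.8491

z = -2.8491


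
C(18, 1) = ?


C(18,1) = 18!/(1! × 17!)
= 6402373705728000/(1 × 355687428096000)
= 18

C(18,1) = 18


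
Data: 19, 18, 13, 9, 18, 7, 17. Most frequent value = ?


Frequencies: 7:1, 9:1, 13:1, 17:1, 18:2, 19:1
Max frequency = 2
Mode = 18

Mode = 18


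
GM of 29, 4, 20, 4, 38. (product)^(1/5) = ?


Product = 29 × 4 × 20 × 4 × 38 = 352640
GM = 352640^(1/5) = 12.8667

GM = 12.8667


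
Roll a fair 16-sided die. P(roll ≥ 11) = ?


Favorable outcomes (roll ≥ 11): 6
Total outcomes = 16
P = 6/16 = 0.3750

P = 0.3750


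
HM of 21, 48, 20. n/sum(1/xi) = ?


Sum of reciprocals = 1/21 + 1/48 + 1/20 = 0.118452
HM = 3/0.118452 = 25.3266

HM = 25.3266


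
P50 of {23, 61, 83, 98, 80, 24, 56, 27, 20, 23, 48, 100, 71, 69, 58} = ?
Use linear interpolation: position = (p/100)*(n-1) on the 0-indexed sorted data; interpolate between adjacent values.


Sorted: 20, 23, 23, 24, 27, 48, 56, 58, 61, 69, 71, 80, 83, 98, 100
n = 15
Index = 50/100 * 14 = 7.0000
Lower = data[7] = 58, Upper = data[8] = 61
P50 = 58 + 0*(3) = 58.0000

P50 = 58.0000


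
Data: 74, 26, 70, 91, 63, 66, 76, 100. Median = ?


Sorted: 26, 63, 66, 70, 74, 76, 91, 100
n = 8 (even)
Middle values: 70 and 74
Median = (70+74)/2 = 72.0000

Median = 72.0000


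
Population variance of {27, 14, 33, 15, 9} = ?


Mean = 19.6000
Squared deviations: 54.7600, 31.3600, 179.5600, 21.1600, 112.3600
Sum = 399.2000
Variance = 399.2000/5 = 79.8400

Variance = 79.8400


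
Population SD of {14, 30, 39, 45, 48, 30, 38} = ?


Mean = 34.8571
Variance = 112.1224
SD = sqrt(112.1224) = 10.5888

SD = 10.5888


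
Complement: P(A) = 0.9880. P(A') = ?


P(not A) = 1 - 0.9880 = 0.0120

P(not A) = 0.0120


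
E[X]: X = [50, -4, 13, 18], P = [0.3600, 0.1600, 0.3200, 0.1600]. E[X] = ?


E[X] = 50*0.3600 - 4*0.1600 + 13*0.3200 + 18*0.1600
= 18.0000 - 0.6400 + 4.1600 + 2.8800
= 24.4000

E[X] = 24.4000


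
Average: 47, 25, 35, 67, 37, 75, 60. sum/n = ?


Sum = 47 + 25 + 35 + 67 + 37 + 75 + 60 = 346
n = 7
Mean = 346/7 = 49.4286

Mean = 49.4286


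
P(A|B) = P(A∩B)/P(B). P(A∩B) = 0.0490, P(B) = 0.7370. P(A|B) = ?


P(A|B) = 0.0490/0.7370 = 0.0665

P(A|B) = 0.0665


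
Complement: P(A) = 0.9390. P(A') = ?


P(not A) = 1 - 0.9390 = 0.0610

P(not A) = 0.0610


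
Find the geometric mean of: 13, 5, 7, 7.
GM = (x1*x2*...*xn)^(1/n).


Product = 13 × 5 × 7 × 7 = 3185
GM = 3185^(1/4) = 7.5124

GM = 7.5124


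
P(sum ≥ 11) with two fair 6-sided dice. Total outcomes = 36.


Total outcomes = 6×6 = 36
Favorable (sum ≥ 11): 3
P = 3/36 = 0.0833

P = 0.0833


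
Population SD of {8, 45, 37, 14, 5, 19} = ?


Mean = 21.3333
Variance = 218.2222
SD = sqrt(218.2222) = 14.7723

SD = 14.7723


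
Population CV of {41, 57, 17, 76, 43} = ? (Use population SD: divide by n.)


Mean = 46.8000
SD = 19.4566
CV = (19.4566/46.8000)*100 = 41.5740%

CV = 41.5740%


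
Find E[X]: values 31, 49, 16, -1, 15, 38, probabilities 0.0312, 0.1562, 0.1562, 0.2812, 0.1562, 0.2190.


E[X] = 31*0.0312 + 49*0.1562 + 16*0.1562 - 1*0.2812 + 15*0.1562 + 38*0.2190
= 0.9672 + 7.6538 + 2.4992 - 0.2812 + 2.3430 + 8.3220
= 21.5040

E[X] = 21.5040


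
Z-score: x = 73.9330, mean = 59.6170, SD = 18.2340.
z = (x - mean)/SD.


z = (73.9330 - 59.6170)/18.2340
= 14.3160/18.2340
= 0.7851

z = 0.7851


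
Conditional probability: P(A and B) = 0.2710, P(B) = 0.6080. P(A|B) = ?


P(A|B) = 0.2710/0.6080 = 0.4457

P(A|B) = 0.4457


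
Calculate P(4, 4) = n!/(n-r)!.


P(4,4) = 4!/0!
= 24/1
= 24

P(4,4) = 24


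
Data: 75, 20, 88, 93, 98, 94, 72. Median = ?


Sorted: 20, 72, 75, 88, 93, 94, 98
n = 7 (odd)
Middle value = 88

Median = 88


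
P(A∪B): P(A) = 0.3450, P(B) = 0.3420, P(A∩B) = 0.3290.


P(A∪B) = 0.3450 + 0.3420 - 0.3290
= 0.6870 - 0.3290
= 0.3580

P(A∪B) = 0.3580


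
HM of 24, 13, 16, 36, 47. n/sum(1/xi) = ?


Sum of reciprocals = 1/24 + 1/13 + 1/16 + 1/36 + 1/47 = 0.230144
HM = 5/0.230144 = 21.7255

HM = 21.7255


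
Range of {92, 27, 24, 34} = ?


Max = 92, Min = 24
Range = 92 - 24 = 68

Range = 68


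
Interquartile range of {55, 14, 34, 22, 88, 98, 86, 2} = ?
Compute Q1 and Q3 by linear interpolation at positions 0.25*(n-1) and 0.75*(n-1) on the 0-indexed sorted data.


Sorted: 2, 14, 22, 34, 55, 86, 88, 98
Q1 (25th %ile) = 20.0000
Q3 (75th %ile) = 86.5000
IQR = 86.5000 - 20.0000 = 66.5000

IQR = 66.5000


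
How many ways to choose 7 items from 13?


C(13,7) = 13!/(7! × 6!)
= 6227020800/(5040 × 720)
= 1716

C(13,7) = 1716


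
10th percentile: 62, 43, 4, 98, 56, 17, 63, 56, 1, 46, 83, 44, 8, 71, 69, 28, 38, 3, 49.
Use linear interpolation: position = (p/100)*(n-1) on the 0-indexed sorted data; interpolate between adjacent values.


Sorted: 1, 3, 4, 8, 17, 28, 38, 43, 44, 46, 49, 56, 56, 62, 63, 69, 71, 83, 98
n = 19
Index = 10/100 * 18 = 1.8000
Lower = data[1] = 3, Upper = data[2] = 4
P10 = 3 + 0.8000*(1) = 3.8000

P10 = 3.8000


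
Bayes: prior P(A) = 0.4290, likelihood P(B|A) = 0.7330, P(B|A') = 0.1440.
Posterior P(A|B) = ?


P(B) = P(B|A)*P(A) + P(B|A')*P(A')
= 0.7330*0.4290 + 0.1440*0.5710
= 0.314457 + 0.082224 = 0.396681
P(A|B) = 0.314457/0.396681 = 0.7927

P(A|B) = 0.7927


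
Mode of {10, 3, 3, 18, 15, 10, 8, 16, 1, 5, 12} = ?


Frequencies: 1:1, 3:2, 5:1, 8:1, 10:2, 12:1, 15:1, 16:1, 18:1
Max frequency = 2
Mode = 3, 10

Mode = 3, 10


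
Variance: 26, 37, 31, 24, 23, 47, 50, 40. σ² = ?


Mean = 34.7500
Squared deviations: 76.5625, 5.0625, 14.0625, 115.5625, 138.0625, 150.0625, 232.5625, 27.5625
Sum = 759.5000
Variance = 759.5000/8 = 94.9375

Variance = 94.9375


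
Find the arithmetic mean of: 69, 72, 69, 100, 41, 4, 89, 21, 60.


Sum = 69 + 72 + 69 + 100 + 41 + 4 + 89 + 21 + 60 = 525
n = 9
Mean = 525/9 = 58.3333

Mean = 58.3333


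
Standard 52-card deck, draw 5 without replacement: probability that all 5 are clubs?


P(all clubs) = (13/52) × (12/51) × (11/50) × (10/49) × (9/48)
= 0.0005

P = 0.0005


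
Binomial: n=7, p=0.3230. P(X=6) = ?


C(7,6) = 7
p^6 = 0.001136
(1-p)^1 = 0.677000
P = 7 * 0.001136 * 0.677000 = 0.0054

P(X=6) = 0.0054


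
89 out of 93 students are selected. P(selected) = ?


P = 89/93 = 0.9570

P = 0.9570


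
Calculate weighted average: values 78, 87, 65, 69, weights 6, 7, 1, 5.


Numerator = 78*6 + 87*7 + 65*1 + 69*5 = 1487
Denominator = 6 + 7 + 1 + 5 = 19
WM = 1487/19 = 78.2632

WM = 78.2632


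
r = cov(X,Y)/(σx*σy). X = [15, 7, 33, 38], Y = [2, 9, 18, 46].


Mean X = 23.2500, Mean Y = 18.7500
SD X = 12.695964, SD Y = 16.723860
Cov = 172.812500
r = 172.812500/(12.695964*16.723860) = 0.8139

r = 0.8139


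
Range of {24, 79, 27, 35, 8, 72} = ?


Max = 79, Min = 8
Range = 79 - 8 = 71

Range = 71


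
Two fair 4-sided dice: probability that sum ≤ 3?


Total outcomes = 4×4 = 16
Favorable (sum ≤ 3): 3
P = 3/16 = 0.1875

P = 0.1875


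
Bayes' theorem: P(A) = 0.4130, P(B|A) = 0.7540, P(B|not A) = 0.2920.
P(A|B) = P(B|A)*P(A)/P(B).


P(B) = P(B|A)*P(A) + P(B|A')*P(A')
= 0.7540*0.4130 + 0.2920*0.5870
= 0.311402 + 0.171404 = 0.482806
P(A|B) = 0.311402/0.482806 = 0.6450

P(A|B) = 0.6450


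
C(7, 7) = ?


C(7,7) = 7!/(7! × 0!)
= 5040/(5040 × 1)
= 1

C(7,7) = 1


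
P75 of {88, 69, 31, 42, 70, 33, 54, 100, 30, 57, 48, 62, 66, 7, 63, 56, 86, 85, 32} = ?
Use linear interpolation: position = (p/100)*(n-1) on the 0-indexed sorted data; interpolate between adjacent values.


Sorted: 7, 30, 31, 32, 33, 42, 48, 54, 56, 57, 62, 63, 66, 69, 70, 85, 86, 88, 100
n = 19
Index = 75/100 * 18 = 13.5000
Lower = data[13] = 69, Upper = data[14] = 70
P75 = 69 + 0.5000*(1) = 69.5000

P75 = 69.5000


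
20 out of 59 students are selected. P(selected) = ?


P = 20/59 = 0.3390

P = 0.3390


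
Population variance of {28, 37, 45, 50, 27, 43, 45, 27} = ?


Mean = 37.7500
Squared deviations: 95.0625, 0.5625, 52.5625, 150.0625, 115.5625, 27.5625, 52.5625, 115.5625
Sum = 609.5000
Variance = 609.5000/8 = 76.1875

Variance = 76.1875


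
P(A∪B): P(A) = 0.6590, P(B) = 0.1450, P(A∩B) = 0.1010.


P(A∪B) = 0.6590 + 0.1450 - 0.1010
= 0.8040 - 0.1010
= 0.7030

P(A∪B) = 0.7030


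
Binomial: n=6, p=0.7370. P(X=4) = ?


C(6,4) = 15
p^4 = 0.295033
(1-p)^2 = 0.069169
P = 15 * 0.295033 * 0.069169 = 0.3061

P(X=4) = 0.3061


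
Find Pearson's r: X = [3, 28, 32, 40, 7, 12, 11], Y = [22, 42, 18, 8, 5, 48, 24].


Mean X = 19.0000, Mean Y = 23.8571
SD X = 13.114877, SD Y = 14.913355
Cov = -22.857143
r = -22.857143/(13.114877*14.913355) = -0.1169

r = -0.1169


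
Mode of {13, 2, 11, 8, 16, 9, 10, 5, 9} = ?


Frequencies: 2:1, 5:1, 8:1, 9:2, 10:1, 11:1, 13:1, 16:1
Max frequency = 2
Mode = 9

Mode = 9


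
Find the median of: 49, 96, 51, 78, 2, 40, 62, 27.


Sorted: 2, 27, 40, 49, 51, 62, 78, 96
n = 8 (even)
Middle values: 49 and 51
Median = (49+51)/2 = 50.0000

Median = 50.0000


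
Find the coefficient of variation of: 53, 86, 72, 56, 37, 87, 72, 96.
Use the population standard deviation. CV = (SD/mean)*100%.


Mean = 69.8750
SD = 18.7179
CV = (18.7179/69.8750)*100 = 26.7877%

CV = 26.7877%


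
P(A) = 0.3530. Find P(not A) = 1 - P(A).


P(not A) = 1 - 0.3530 = 0.6470

P(not A) = 0.6470


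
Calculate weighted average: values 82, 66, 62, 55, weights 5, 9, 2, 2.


Numerator = 82*5 + 66*9 + 62*2 + 55*2 = 1238
Denominator = 5 + 9 + 2 + 2 = 18
WM = 1238/18 = 68.7778

WM = 68.7778


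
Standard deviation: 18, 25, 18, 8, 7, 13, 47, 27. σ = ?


Mean = 20.3750
Variance = 146.4844
SD = sqrt(146.4844) = 12.1031

SD = 12.1031


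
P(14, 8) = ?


P(14,8) = 14!/6!
= 87178291200/720
= 121080960

P(14,8) = 121080960


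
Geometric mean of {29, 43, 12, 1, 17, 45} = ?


Product = 29 × 43 × 12 × 1 × 17 × 45 = 11447460
GM = 11447460^(1/6) = 15.0124

GM = 15.0124


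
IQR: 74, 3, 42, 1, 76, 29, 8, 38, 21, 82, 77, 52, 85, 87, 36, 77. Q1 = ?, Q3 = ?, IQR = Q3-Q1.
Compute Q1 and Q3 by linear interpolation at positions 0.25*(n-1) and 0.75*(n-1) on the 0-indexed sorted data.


Sorted: 1, 3, 8, 21, 29, 36, 38, 42, 52, 74, 76, 77, 77, 82, 85, 87
Q1 (25th %ile) = 27.0000
Q3 (75th %ile) = 77.0000
IQR = 77.0000 - 27.0000 = 50.0000

IQR = 50.0000


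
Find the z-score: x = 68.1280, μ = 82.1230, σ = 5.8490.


z = (68.1280 - 82.1230)/5.8490
= -13.9950/5.8490
= -2.3927

z = -2.3927


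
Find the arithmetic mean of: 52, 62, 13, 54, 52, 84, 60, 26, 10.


Sum = 52 + 62 + 13 + 54 + 52 + 84 + 60 + 26 + 10 = 413
n = 9
Mean = 413/9 = 45.8889

Mean = 45.8889


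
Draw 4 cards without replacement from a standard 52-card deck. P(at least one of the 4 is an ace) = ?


P(at least one) = 1 - P(none)
P(none) = (48/52) × (47/51) × (46/50) × (45/49) = 0.718737
P(at least one) = 1 - 0.718737 = 0.2813

P = 0.2813


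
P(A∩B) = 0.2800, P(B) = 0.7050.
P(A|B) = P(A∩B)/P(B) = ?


P(A|B) = 0.2800/0.7050 = 0.3972

P(A|B) = 0.3972


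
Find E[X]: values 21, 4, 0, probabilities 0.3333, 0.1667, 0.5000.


E[X] = 21*0.3333 + 4*0.1667 + 0*0.5000
= 6.9993 + 0.6668 + 0
= 7.6661

E[X] = 7.6661


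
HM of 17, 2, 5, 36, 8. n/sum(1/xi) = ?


Sum of reciprocals = 1/17 + 1/2 + 1/5 + 1/36 + 1/8 = 0.911601
HM = 5/0.911601 = 5.4849

HM = 5.4849


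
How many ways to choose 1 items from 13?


C(13,1) = 13!/(1! × 12!)
= 6227020800/(1 × 479001600)
= 13

C(13,1) = 13


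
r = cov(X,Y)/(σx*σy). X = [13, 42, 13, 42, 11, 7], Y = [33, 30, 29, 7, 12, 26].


Mean X = 21.3333, Mean Y = 22.8333
SD X = 14.749765, SD Y = 9.753917
Cov = -41.444444
r = -41.444444/(14.749765*9.753917) = -0.2881

r = -0.2881


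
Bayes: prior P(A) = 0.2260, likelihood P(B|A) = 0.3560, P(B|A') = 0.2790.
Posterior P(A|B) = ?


P(B) = P(B|A)*P(A) + P(B|A')*P(A')
= 0.3560*0.2260 + 0.2790*0.7740
= 0.080456 + 0.215946 = 0.296402
P(A|B) = 0.080456/0.296402 = 0.2714

P(A|B) = 0.2714


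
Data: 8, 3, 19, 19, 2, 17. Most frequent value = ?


Frequencies: 2:1, 3:1, 8:1, 17:1, 19:2
Max frequency = 2
Mode = 19

Mode = 19


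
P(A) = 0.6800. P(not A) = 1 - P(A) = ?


P(not A) = 1 - 0.6800 = 0.3200

P(not A) = 0.3200


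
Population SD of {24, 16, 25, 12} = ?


Mean = 19.2500
Variance = 29.6875
SD = sqrt(29.6875) = 5.4486

SD = 5.4486


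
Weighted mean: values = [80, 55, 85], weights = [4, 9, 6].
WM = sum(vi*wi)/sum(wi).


Numerator = 80*4 + 55*9 + 85*6 = 1325
Denominator = 4 + 9 + 6 = 19
WM = 1325/19 = 69.7368

WM = 69.7368


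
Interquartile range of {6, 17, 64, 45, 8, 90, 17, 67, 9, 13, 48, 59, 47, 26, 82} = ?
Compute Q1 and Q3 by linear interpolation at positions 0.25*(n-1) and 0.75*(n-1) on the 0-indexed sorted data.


Sorted: 6, 8, 9, 13, 17, 17, 26, 45, 47, 48, 59, 64, 67, 82, 90
Q1 (25th %ile) = 15.0000
Q3 (75th %ile) = 61.5000
IQR = 61.5000 - 15.0000 = 46.5000

IQR = 46.5000


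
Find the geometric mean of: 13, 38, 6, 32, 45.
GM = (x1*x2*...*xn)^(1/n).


Product = 13 × 38 × 6 × 32 × 45 = 4268160
GM = 4268160^(1/5) = 21.1860

GM = 21.1860


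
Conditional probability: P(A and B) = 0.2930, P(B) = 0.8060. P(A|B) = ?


P(A|B) = 0.2930/0.8060 = 0.3635

P(A|B) = 0.3635


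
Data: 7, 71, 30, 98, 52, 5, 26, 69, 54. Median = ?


Sorted: 5, 7, 26, 30, 52, 54, 69, 71, 98
n = 9 (odd)
Middle value = 52

Median = 52


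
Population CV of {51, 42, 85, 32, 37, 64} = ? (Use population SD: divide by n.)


Mean = 51.8333
SD = 18.0685
CV = (18.0685/51.8333)*100 = 34.8589%

CV = 34.8589%


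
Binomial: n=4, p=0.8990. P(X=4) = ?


C(4,4) = 1
p^4 = 0.653189
(1-p)^0 = 1.000000
P = 1 * 0.653189 * 1.000000 = 0.6532

P(X=4) = 0.6532


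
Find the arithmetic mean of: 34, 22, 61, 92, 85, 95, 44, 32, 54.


Sum = 34 + 22 + 61 + 92 + 85 + 95 + 44 + 32 + 54 = 519
n = 9
Mean = 519/9 = 57.6667

Mean = 57.6667


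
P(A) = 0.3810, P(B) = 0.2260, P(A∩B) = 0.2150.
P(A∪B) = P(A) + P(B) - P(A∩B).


P(A∪B) = 0.3810 + 0.2260 - 0.2150
= 0.6070 - 0.2150
= 0.3920

P(A∪B) = 0.3920


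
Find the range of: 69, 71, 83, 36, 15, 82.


Max = 83, Min = 15
Range = 83 - 15 = 68

Range = 68


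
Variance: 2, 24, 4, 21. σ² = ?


Mean = 12.7500
Squared deviations: 115.5625, 126.5625, 76.5625, 68.0625
Sum = 386.7500
Variance = 386.7500/4 = 96.6875

Variance = 96.6875


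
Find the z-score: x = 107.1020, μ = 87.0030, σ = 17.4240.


z = (107.1020 - 87.0030)/17.4240
= 20.0990/17.4240
= 1.1535

z = 1.1535


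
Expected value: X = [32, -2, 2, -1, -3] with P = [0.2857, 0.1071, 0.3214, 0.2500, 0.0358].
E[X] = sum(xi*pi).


E[X] = 32*0.2857 - 2*0.1071 + 2*0.3214 - 1*0.2500 - 3*0.0358
= 9.1424 - 0.2142 + 0.6428 - 0.2500 - 0.1074
= 9.2136

E[X] = 9.2136


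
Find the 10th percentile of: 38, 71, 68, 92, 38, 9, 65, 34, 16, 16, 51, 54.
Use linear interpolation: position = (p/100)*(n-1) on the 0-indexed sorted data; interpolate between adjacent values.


Sorted: 9, 16, 16, 34, 38, 38, 51, 54, 65, 68, 71, 92
n = 12
Index = 10/100 * 11 = 1.1000
Lower = data[1] = 16, Upper = data[2] = 16
P10 = 16 + 0.1000*(0) = 16.0000

P10 = 16.0000


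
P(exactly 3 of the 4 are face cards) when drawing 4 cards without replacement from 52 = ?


Hypergeometric: P(X=3) = C(12,3)·C(40,1) / C(52,4)
= 220 × 40 / 270725
= 8800/270725 = 0.0325

P = 0.0325


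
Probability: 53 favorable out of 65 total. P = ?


P = 53/65 = 0.8154

P = 0.8154


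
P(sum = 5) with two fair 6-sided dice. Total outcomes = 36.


Total outcomes = 6×6 = 36
Favorable (sum = 5): 4
P = 4/36 = 0.1111

P = 0.1111


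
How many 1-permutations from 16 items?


P(16,1) = 16!/15!
= 20922789888000/1307674368000
= 16

P(16,1) = 16


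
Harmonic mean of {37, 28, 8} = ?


Sum of reciprocals = 1/37 + 1/28 + 1/8 = 0.187741
HM = 3/0.187741 = 15.9794

HM = 15.9794


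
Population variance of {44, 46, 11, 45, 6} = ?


Mean = 30.4000
Squared deviations: 184.9600, 243.3600, 376.3600, 213.1600, 595.3600
Sum = 1613.2000
Variance = 1613.2000/5 = 322.6400

Variance = 322.6400


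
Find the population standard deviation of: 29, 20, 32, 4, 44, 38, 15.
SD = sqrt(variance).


Mean = 26.0000
Variance = 164.8571
SD = sqrt(164.8571) = 12.8397

SD = 12.8397


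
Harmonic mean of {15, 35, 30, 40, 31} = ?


Sum of reciprocals = 1/15 + 1/35 + 1/30 + 1/40 + 1/31 = 0.185829
HM = 5/0.185829 = 26.9064

HM = 26.9064


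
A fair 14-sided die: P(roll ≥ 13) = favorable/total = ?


Favorable outcomes (roll ≥ 13): 2
Total outcomes = 14
P = 2/14 = 0.1429

P = 0.1429


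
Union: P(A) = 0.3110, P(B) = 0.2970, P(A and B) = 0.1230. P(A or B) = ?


P(A∪B) = 0.3110 + 0.2970 - 0.1230
= 0.6080 - 0.1230
= 0.4850

P(A∪B) = 0.4850


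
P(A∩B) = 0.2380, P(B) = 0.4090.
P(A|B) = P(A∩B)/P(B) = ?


P(A|B) = 0.2380/0.4090 = 0.5819

P(A|B) = 0.5819


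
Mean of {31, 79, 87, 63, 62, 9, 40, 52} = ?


Sum = 31 + 79 + 87 + 63 + 62 + 9 + 40 + 52 = 423
n = 8
Mean = 423/8 = 52.8750

Mean = 52.8750


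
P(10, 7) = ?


P(10,7) = 10!/3!
= 3628800/6
= 604800

P(10,7) = 604800


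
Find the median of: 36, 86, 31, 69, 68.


Sorted: 31, 36, 68, 69, 86
n = 5 (odd)
Middle value = 68

Median = 68


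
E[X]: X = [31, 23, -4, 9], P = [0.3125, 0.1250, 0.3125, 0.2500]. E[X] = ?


E[X] = 31*0.3125 + 23*0.1250 - 4*0.3125 + 9*0.2500
= 9.6875 + 2.8750 - 1.2500 + 2.2500
= 13.5625

E[X] = 13.5625


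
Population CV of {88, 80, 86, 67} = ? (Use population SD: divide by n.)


Mean = 80.2500
SD = 8.1968
CV = (8.1968/80.2500)*100 = 10.2141%

CV = 10.2141%


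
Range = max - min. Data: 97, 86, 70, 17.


Max = 97, Min = 17
Range = 97 - 17 = 80

Range = 80


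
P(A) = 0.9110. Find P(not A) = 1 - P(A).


P(not A) = 1 - 0.9110 = 0.0890

P(not A) = 0.0890


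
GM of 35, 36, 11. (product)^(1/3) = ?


Product = 35 × 36 × 11 = 13860
GM = 13860^(1/3) = 24.0208

GM = 24.0208


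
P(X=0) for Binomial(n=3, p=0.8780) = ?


C(3,0) = 1
p^0 = 1.000000
(1-p)^3 = 0.001816
P = 1 * 1.000000 * 0.001816 = 0.0018

P(X=0) = 0.0018


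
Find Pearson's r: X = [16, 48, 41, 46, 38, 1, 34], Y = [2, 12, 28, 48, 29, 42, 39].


Mean X = 32.0000, Mean Y = 28.5714
SD X = 15.991069, SD Y = 15.342352
Cov = 4.857143
r = 4.857143/(15.991069*15.342352) = 0.0198

r = 0.0198


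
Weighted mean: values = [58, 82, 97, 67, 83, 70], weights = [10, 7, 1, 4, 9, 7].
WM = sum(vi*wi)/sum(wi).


Numerator = 58*10 + 82*7 + 97*1 + 67*4 + 83*9 + 70*7 = 2756
Denominator = 10 + 7 + 1 + 4 + 9 + 7 = 38
WM = 2756/38 = 72.5263

WM = 72.5263


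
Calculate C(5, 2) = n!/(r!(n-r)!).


C(5,2) = 5!/(2! × 3!)
= 120/(2 × 6)
= 10

C(5,2) = 10


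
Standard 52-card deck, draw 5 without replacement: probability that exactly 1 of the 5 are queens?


Hypergeometric: P(X=1) = C(4,1)·C(48,4) / C(52,5)
= 4 × 194580 / 2598960
= 778320/2598960 = 0.2995

P = 0.2995


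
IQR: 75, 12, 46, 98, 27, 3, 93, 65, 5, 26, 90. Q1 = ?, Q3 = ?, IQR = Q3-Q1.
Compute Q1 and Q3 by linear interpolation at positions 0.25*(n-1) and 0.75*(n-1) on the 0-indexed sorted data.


Sorted: 3, 5, 12, 26, 27, 46, 65, 75, 90, 93, 98
Q1 (25th %ile) = 19.0000
Q3 (75th %ile) = 82.5000
IQR = 82.5000 - 19.0000 = 63.5000

IQR = 63.5000


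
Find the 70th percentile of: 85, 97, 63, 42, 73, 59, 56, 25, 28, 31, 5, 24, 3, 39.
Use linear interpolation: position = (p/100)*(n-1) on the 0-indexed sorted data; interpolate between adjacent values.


Sorted: 3, 5, 24, 25, 28, 31, 39, 42, 56, 59, 63, 73, 85, 97
n = 14
Index = 70/100 * 13 = 9.1000
Lower = data[9] = 59, Upper = data[10] = 63
P70 = 59 + 0.1000*(4) = 59.4000

P70 = 59.4000


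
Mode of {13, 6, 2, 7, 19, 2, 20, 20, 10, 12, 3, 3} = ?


Frequencies: 2:2, 3:2, 6:1, 7:1, 10:1, 12:1, 13:1, 19:1, 20:2
Max frequency = 2
Mode = 2, 3, 20

Mode = 2, 3, 20


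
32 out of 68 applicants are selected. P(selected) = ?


P = 32/68 = 0.4706

P = 0.4706


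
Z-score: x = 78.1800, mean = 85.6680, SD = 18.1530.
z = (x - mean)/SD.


z = (78.1800 - 85.6680)/18.1530
= -7.4880/18.1530
= -0.4125

z = -0.4125


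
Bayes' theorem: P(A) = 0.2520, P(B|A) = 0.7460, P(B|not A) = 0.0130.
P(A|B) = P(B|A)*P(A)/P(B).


P(B) = P(B|A)*P(A) + P(B|A')*P(A')
= 0.7460*0.2520 + 0.0130*0.7480
= 0.187992 + 0.009724 = 0.197716
P(A|B) = 0.187992/0.197716 = 0.9508

P(A|B) = 0.9508


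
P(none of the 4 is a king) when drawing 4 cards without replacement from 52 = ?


P(no kings) = (48/52) × (47/51) × (46/50) × (45/49)
= 0.7187

P = 0.7187


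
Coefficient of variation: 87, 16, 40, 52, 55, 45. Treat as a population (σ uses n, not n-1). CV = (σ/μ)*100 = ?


Mean = 49.1667
SD = 21.1141
CV = (21.1141/49.1667)*100 = 42.9439%

CV = 42.9439%


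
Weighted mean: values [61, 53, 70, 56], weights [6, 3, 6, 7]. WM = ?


Numerator = 61*6 + 53*3 + 70*6 + 56*7 = 1337
Denominator = 6 + 3 + 6 + 7 = 22
WM = 1337/22 = 60.7727

WM = 60.7727


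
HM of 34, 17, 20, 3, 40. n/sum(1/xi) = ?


Sum of reciprocals = 1/34 + 1/17 + 1/20 + 1/3 + 1/40 = 0.496569
HM = 5/0.496569 = 10.0691

HM = 10.0691


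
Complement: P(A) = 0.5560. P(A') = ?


P(not A) = 1 - 0.5560 = 0.4440

P(not A) = 0.4440


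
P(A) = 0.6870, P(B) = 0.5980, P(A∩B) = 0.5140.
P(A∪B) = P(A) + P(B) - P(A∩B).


P(A∪B) = 0.6870 + 0.5980 - 0.5140
= 1.2850 - 0.5140
= 0.7710

P(A∪B) = 0.7710


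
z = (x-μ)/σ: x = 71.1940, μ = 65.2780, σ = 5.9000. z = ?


z = (71.1940 - 65.2780)/5.9000
= 5.9160/5.9000
= 1.0027

z = 1.0027


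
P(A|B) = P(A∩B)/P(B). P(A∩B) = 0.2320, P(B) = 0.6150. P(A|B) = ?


P(A|B) = 0.2320/0.6150 = 0.3772

P(A|B) = 0.3772


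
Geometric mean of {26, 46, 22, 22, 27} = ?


Product = 26 × 46 × 22 × 22 × 27 = 15629328
GM = 15629328^(1/5) = 27.4655

GM = 27.4655


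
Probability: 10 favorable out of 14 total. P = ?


P = 10/14 = 0.7143

P = 0.7143


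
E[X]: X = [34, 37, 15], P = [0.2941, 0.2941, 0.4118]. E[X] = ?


E[X] = 34*0.2941 + 37*0.2941 + 15*0.4118
= 9.9994 + 10.8817 + 6.1770
= 27.0581

E[X] = 27.0581


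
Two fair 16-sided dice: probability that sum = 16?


Total outcomes = 16×16 = 256
Favorable (sum = 16): 15
P = 15/256 = 0.0586

P = 0.0586


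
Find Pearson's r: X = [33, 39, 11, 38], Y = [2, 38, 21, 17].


Mean X = 30.2500, Mean Y = 19.5000
SD X = 11.344051, SD Y = 12.816006
Cov = 16.375000
r = 16.375000/(11.344051*12.816006) = 0.1126

r = 0.1126


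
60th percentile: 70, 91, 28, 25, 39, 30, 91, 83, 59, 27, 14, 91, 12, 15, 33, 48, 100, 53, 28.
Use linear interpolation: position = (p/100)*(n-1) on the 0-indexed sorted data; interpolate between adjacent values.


Sorted: 12, 14, 15, 25, 27, 28, 28, 30, 33, 39, 48, 53, 59, 70, 83, 91, 91, 91, 100
n = 19
Index = 60/100 * 18 = 10.8000
Lower = data[10] = 48, Upper = data[11] = 53
P60 = 48 + 0.8000*(5) = 52.0000

P60 = 52.0000


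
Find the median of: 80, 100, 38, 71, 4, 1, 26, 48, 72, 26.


Sorted: 1, 4, 26, 26, 38, 48, 71, 72, 80, 100
n = 10 (even)
Middle values: 38 and 48
Median = (38+48)/2 = 43.0000

Median = 43.0000


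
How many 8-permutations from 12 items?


P(12,8) = 12!/4!
= 479001600/24
= 19958400

P(12,8) = 19958400


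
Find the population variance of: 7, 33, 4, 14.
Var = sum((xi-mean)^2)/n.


Mean = 14.5000
Squared deviations: 56.2500, 342.2500, 110.2500, 0.2500
Sum = 509.0000
Variance = 509.0000/4 = 127.2500

Variance = 127.2500


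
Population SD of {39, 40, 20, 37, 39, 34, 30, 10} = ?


Mean = 31.1250
Variance = 102.1094
SD = sqrt(102.1094) = 10.1049

SD = 10.1049


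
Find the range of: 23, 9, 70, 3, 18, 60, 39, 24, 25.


Max = 70, Min = 3
Range = 70 - 3 = 67

Range = 67


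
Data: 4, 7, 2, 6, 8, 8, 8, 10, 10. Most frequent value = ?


Frequencies: 2:1, 4:1, 6:1, 7:1, 8:3, 10:2
Max frequency = 3
Mode = 8

Mode = 8


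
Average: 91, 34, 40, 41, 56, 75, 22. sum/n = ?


Sum = 91 + 34 + 40 + 41 + 56 + 75 + 22 = 359
n = 7
Mean = 359/7 = 51.2857

Mean = 51.2857


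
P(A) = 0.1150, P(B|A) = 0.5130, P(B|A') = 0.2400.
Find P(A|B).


P(B) = P(B|A)*P(A) + P(B|A')*P(A')
= 0.5130*0.1150 + 0.2400*0.8850
= 0.058995 + 0.212400 = 0.271395
P(A|B) = 0.058995/0.271395 = 0.2174

P(A|B) = 0.2174


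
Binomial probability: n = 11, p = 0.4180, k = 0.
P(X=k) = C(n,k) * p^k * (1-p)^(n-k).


C(11,0) = 1
p^0 = 1.000000
(1-p)^11 = 0.002595
P = 1 * 1.000000 * 0.002595 = 0.0026

P(X=0) = 0.0026


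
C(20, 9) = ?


C(20,9) = 20!/(9! × 11!)
= 2432902008176640000/(362880 × 39916800)
= 167960

C(20,9) = 167960


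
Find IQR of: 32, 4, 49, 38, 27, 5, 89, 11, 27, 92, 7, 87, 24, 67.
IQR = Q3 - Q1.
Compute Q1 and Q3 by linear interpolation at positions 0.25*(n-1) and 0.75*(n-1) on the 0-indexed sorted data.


Sorted: 4, 5, 7, 11, 24, 27, 27, 32, 38, 49, 67, 87, 89, 92
Q1 (25th %ile) = 14.2500
Q3 (75th %ile) = 62.5000
IQR = 62.5000 - 14.2500 = 48.2500

IQR = 48.2500


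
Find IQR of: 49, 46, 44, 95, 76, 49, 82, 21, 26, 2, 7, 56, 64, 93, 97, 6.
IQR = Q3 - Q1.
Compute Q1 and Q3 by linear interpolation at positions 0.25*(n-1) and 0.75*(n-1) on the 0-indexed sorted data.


Sorted: 2, 6, 7, 21, 26, 44, 46, 49, 49, 56, 64, 76, 82, 93, 95, 97
Q1 (25th %ile) = 24.7500
Q3 (75th %ile) = 77.5000
IQR = 77.5000 - 24.7500 = 52.7500

IQR = 52.7500


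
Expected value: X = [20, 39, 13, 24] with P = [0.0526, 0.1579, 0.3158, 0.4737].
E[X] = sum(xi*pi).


E[X] = 20*0.0526 + 39*0.1579 + 13*0.3158 + 24*0.4737
= 1.0520 + 6.1581 + 4.1054 + 11.3688
= 22.6843

E[X] = 22.6843


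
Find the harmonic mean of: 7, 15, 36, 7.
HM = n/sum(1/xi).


Sum of reciprocals = 1/7 + 1/15 + 1/36 + 1/7 = 0.380159
HM = 4/0.380159 = 10.5219

HM = 10.5219


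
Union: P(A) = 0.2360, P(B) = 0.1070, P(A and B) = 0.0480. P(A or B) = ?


P(A∪B) = 0.2360 + 0.1070 - 0.0480
= 0.3430 - 0.0480
= 0.2950

P(A∪B) = 0.2950


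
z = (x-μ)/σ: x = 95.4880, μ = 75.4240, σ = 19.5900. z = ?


z = (95.4880 - 75.4240)/19.5900
= 20.0640/19.5900
= 1.0242

z = 1.0242


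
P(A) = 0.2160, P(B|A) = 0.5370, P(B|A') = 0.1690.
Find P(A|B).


P(B) = P(B|A)*P(A) + P(B|A')*P(A')
= 0.5370*0.2160 + 0.1690*0.7840
= 0.115992 + 0.132496 = 0.248488
P(A|B) = 0.115992/0.248488 = 0.4668

P(A|B) = 0.4668


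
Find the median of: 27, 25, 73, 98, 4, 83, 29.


Sorted: 4, 25, 27, 29, 73, 83, 98
n = 7 (odd)
Middle value = 29

Median = 29


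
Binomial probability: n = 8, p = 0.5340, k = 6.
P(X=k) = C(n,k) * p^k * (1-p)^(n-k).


C(8,6) = 28
p^6 = 0.023187
(1-p)^2 = 0.217156
P = 28 * 0.023187 * 0.217156 = 0.1410

P(X=6) = 0.1410


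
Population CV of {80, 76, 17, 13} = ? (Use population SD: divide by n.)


Mean = 46.5000
SD = 31.5634
CV = (31.5634/46.5000)*100 = 67.8783%

CV = 67.8783%


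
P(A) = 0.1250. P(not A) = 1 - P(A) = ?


P(not A) = 1 - 0.1250 = 0.8750

P(not A) = 0.8750


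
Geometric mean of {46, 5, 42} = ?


Product = 46 × 5 × 42 = 9660
GM = 9660^(1/3) = 21.2974

GM = 21.2974


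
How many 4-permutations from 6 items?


P(6,4) = 6!/2!
= 720/2
= 360

P(6,4) = 360


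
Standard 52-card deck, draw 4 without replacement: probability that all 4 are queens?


P(all queens) = (4/52) × (3/51) × (2/50) × (1/49)
= 3.6938e-06

P = 3.6938e-06


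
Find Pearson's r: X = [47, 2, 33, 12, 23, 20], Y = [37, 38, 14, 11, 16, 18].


Mean X = 22.8333, Mean Y = 22.3333
SD X = 14.415462, SD Y = 10.934146
Cov = 12.888889
r = 12.888889/(14.415462*10.934146) = 0.0818

r = 0.0818


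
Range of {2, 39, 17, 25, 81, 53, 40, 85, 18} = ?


Max = 85, Min = 2
Range = 85 - 2 = 83

Range = 83


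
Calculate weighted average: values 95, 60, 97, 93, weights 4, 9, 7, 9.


Numerator = 95*4 + 60*9 + 97*7 + 93*9 = 2436
Denominator = 4 + 9 + 7 + 9 = 29
WM = 2436/29 = 84.0000

WM = 84.0000


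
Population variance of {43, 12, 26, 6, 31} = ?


Mean = 23.6000
Squared deviations: 376.3600, 134.5600, 5.7600, 309.7600, 54.7600
Sum = 881.2000
Variance = 881.2000/5 = 176.2400

Variance = 176.2400


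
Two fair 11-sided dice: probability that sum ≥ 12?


Total outcomes = 11×11 = 121
Favorable (sum ≥ 12): 66
P = 66/121 = 0.5455

P = 0.5455


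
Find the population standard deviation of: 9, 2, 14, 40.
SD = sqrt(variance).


Mean = 16.2500
Variance = 206.1875
SD = sqrt(206.1875) = 14.3592

SD = 14.3592


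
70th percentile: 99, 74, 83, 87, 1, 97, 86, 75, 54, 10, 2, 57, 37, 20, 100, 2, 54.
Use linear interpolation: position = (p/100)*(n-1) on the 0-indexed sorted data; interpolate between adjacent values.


Sorted: 1, 2, 2, 10, 20, 37, 54, 54, 57, 74, 75, 83, 86, 87, 97, 99, 100
n = 17
Index = 70/100 * 16 = 11.2000
Lower = data[11] = 83, Upper = data[12] = 86
P70 = 83 + 0.2000*(3) = 83.6000

P70 = 83.6000


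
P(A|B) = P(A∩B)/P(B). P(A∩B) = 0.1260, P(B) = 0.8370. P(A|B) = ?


P(A|B) = 0.1260/0.8370 = 0.1505

P(A|B) = 0.1505


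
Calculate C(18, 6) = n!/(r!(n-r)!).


C(18,6) = 18!/(6! × 12!)
= 6402373705728000/(720 × 479001600)
= 18564

C(18,6) = 18564


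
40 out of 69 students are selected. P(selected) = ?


P = 40/69 = 0.5797

P = 0.5797


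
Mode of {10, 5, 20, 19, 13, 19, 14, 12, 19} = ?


Frequencies: 5:1, 10:1, 12:1, 13:1, 14:1, 19:3, 20:1
Max frequency = 3
Mode = 19

Mode = 19


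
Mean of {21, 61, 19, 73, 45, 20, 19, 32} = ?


Sum = 21 + 61 + 19 + 73 + 45 + 20 + 19 + 32 = 290
n = 8
Mean = 290/8 = 36.2500

Mean = 36.2500


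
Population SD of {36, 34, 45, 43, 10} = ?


Mean = 33.6000
Variance = 156.2400
SD = sqrt(156.2400) = 12.4996

SD = 12.4996


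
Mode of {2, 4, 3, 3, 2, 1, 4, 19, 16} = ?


Frequencies: 1:1, 2:2, 3:2, 4:2, 16:1, 19:1
Max frequency = 2
Mode = 2, 3, 4

Mode = 2, 3, 4


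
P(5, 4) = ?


P(5,4) = 5!/1!
= 120/1
= 120

P(5,4) = 120


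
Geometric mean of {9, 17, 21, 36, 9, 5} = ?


Product = 9 × 17 × 21 × 36 × 9 × 5 = 5205060
GM = 5205060^(1/6) = 13.1645

GM = 13.1645


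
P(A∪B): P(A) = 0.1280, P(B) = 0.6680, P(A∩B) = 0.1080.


P(A∪B) = 0.1280 + 0.6680 - 0.1080
= 0.7960 - 0.1080
= 0.6880

P(A∪B) = 0.6880


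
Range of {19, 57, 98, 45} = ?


Max = 98, Min = 19
Range = 98 - 19 = 79

Range = 79


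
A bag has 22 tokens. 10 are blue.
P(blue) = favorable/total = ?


P = 10/22 = 0.4545

P = 0.4545


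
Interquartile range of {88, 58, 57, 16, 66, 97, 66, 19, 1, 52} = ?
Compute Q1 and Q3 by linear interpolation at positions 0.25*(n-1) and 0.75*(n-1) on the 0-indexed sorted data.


Sorted: 1, 16, 19, 52, 57, 58, 66, 66, 88, 97
Q1 (25th %ile) = 27.2500
Q3 (75th %ile) = 66.0000
IQR = 66.0000 - 27.2500 = 38.7500

IQR = 38.7500


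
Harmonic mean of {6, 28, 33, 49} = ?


Sum of reciprocals = 1/6 + 1/28 + 1/33 + 1/49 = 0.253092
HM = 4/0.253092 = 15.8045

HM = 15.8045


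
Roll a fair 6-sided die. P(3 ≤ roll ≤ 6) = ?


Favorable outcomes (3 ≤ roll ≤ 6): 4
Total outcomes = 6
P = 4/6 = 0.6667

P = 0.6667


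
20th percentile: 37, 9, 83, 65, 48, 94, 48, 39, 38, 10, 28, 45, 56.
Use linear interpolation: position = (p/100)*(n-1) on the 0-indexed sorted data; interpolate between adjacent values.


Sorted: 9, 10, 28, 37, 38, 39, 45, 48, 48, 56, 65, 83, 94
n = 13
Index = 20/100 * 12 = 2.4000
Lower = data[2] = 28, Upper = data[3] = 37
P20 = 28 + 0.4000*(9) = 31.6000

P20 = 31.6000


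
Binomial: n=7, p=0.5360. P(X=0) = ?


C(7,0) = 1
p^0 = 1.000000
(1-p)^7 = 0.004630
P = 1 * 1.000000 * 0.004630 = 0.0046

P(X=0) = 0.0046


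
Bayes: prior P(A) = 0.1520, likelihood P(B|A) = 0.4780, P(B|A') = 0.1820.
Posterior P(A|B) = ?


P(B) = P(B|A)*P(A) + P(B|A')*P(A')
= 0.4780*0.1520 + 0.1820*0.8480
= 0.072656 + 0.154336 = 0.226992
P(A|B) = 0.072656/0.226992 = 0.3201

P(A|B) = 0.3201


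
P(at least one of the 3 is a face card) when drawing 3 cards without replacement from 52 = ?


P(at least one) = 1 - P(none)
P(none) = (40/52) × (39/51) × (38/50) = 0.447059
P(at least one) = 1 - 0.447059 = 0.5529

P = 0.5529


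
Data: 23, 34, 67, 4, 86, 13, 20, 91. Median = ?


Sorted: 4, 13, 20, 23, 34, 67, 86, 91
n = 8 (even)
Middle values: 23 and 34
Median = (23+34)/2 = 28.5000

Median = 28.5000


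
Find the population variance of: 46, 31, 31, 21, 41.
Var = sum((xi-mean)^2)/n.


Mean = 34.0000
Squared deviations: 144.0000, 9.0000, 9.0000, 169.0000, 49.0000
Sum = 380.0000
Variance = 380.0000/5 = 76.0000

Variance = 76.0000


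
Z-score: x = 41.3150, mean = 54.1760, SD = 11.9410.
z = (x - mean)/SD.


z = (41.3150 - 54.1760)/11.9410
= -12.8610/11.9410
= -1.0770

z = -1.0770


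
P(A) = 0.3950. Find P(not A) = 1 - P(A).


P(not A) = 1 - 0.3950 = 0.6050

P(not A) = 0.6050


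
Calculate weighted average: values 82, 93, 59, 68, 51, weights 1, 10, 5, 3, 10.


Numerator = 82*1 + 93*10 + 59*5 + 68*3 + 51*10 = 2021
Denominator = 1 + 10 + 5 + 3 + 10 = 29
WM = 2021/29 = 69.6897

WM = 69.6897


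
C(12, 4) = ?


C(12,4) = 12!/(4! × 8!)
= 479001600/(24 × 40320)
= 495

C(12,4) = 495


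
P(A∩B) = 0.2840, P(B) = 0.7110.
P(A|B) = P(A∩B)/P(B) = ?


P(A|B) = 0.2840/0.7110 = 0.3994

P(A|B) = 0.3994


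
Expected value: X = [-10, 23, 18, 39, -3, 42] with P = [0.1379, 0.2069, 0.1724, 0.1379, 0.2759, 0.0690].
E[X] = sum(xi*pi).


E[X] = -10*0.1379 + 23*0.2069 + 18*0.1724 + 39*0.1379 - 3*0.2759 + 42*0.0690
= -1.3790 + 4.7587 + 3.1032 + 5.3781 - 0.8277 + 2.8980
= 13.9313

E[X] = 13.9313


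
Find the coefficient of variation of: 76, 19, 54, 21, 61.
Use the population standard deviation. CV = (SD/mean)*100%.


Mean = 46.2000
SD = 22.5513
CV = (22.5513/46.2000)*100 = 48.8123%

CV = 48.8123%


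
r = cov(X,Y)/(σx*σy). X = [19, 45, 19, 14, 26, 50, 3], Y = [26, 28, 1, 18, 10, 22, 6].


Mean X = 25.1429, Mean Y = 15.8571
SD X = 15.596965, SD Y = 9.598044
Cov = 87.448980
r = 87.448980/(15.596965*9.598044) = 0.5842

r = 0.5842


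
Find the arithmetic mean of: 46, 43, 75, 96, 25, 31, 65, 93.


Sum = 46 + 43 + 75 + 96 + 25 + 31 + 65 + 93 = 474
n = 8
Mean = 474/8 = 59.2500

Mean = 59.2500


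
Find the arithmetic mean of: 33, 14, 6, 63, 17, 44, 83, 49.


Sum = 33 + 14 + 6 + 63 + 17 + 44 + 83 + 49 = 309
n = 8
Mean = 309/8 = 38.6250

Mean = 38.6250


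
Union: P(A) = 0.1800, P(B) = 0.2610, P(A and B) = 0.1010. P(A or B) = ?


P(A∪B) = 0.1800 + 0.2610 - 0.1010
= 0.4410 - 0.1010
= 0.3400

P(A∪B) = 0.3400


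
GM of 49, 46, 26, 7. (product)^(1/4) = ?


Product = 49 × 46 × 26 × 7 = 410228
GM = 410228^(1/4) = 25.3079

GM = 25.3079


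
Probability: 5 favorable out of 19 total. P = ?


P = 5/19 = 0.2632

P = 0.2632


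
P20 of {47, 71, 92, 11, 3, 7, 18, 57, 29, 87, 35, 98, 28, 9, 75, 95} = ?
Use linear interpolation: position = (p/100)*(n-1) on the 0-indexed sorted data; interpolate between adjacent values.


Sorted: 3, 7, 9, 11, 18, 28, 29, 35, 47, 57, 71, 75, 87, 92, 95, 98
n = 16
Index = 20/100 * 15 = 3.0000
Lower = data[3] = 11, Upper = data[4] = 18
P20 = 11 + 0*(7) = 11.0000

P20 = 11.0000


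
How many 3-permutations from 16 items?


P(16,3) = 16!/13!
= 20922789888000/6227020800
= 3360

P(16,3) = 3360


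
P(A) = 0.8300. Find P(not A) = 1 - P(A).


P(not A) = 1 - 0.8300 = 0.1700

P(not A) = 0.1700


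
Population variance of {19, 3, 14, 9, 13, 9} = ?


Mean = 11.1667
Squared deviations: 61.3611, 66.6944, 8.0278, 4.6944, 3.3611, 4.6944
Sum = 148.8333
Variance = 148.8333/6 = 24.8056

Variance = 24.8056


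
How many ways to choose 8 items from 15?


C(15,8) = 15!/(8! × 7!)
= 1307674368000/(40320 × 5040)
= 6435

C(15,8) = 6435


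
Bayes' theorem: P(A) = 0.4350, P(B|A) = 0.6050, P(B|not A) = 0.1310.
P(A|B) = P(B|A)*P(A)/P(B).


P(B) = P(B|A)*P(A) + P(B|A')*P(A')
= 0.6050*0.4350 + 0.1310*0.5650
= 0.263175 + 0.074015 = 0.337190
P(A|B) = 0.263175/0.337190 = 0.7805

P(A|B) = 0.7805


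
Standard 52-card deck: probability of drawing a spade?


13 spades in 52 cards
P = 13/52 = 0.2500

P = 0.2500


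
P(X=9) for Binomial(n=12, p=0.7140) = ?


C(12,9) = 220
p^9 = 0.048226
(1-p)^3 = 0.023394
P = 220 * 0.048226 * 0.023394 = 0.2482

P(X=9) = 0.2482


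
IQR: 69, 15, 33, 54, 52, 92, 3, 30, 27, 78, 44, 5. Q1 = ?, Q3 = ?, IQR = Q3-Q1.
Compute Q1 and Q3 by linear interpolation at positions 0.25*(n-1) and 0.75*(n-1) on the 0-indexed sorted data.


Sorted: 3, 5, 15, 27, 30, 33, 44, 52, 54, 69, 78, 92
Q1 (25th %ile) = 24.0000
Q3 (75th %ile) = 57.7500
IQR = 57.7500 - 24.0000 = 33.7500

IQR = 33.7500


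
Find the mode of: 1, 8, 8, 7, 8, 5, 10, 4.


Frequencies: 1:1, 4:1, 5:1, 7:1, 8:3, 10:1
Max frequency = 3
Mode = 8

Mode = 8


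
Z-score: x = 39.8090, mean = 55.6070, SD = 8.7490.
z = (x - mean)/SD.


z = (39.8090 - 55.6070)/8.7490
= -15.7980/8.7490
= -1.8057

z = -1.8057


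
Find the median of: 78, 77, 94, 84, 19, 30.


Sorted: 19, 30, 77, 78, 84, 94
n = 6 (even)
Middle values: 77 and 78
Median = (77+78)/2 = 77.5000

Median = 77.5000


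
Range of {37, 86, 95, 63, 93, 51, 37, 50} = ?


Max = 95, Min = 37
Range = 95 - 37 = 58

Range = 58


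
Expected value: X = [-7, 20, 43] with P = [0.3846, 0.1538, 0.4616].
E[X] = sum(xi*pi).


E[X] = -7*0.3846 + 20*0.1538 + 43*0.4616
= -2.6922 + 3.0760 + 19.8488
= 20.2326

E[X] = 20.2326


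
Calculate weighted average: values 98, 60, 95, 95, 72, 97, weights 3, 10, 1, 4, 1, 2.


Numerator = 98*3 + 60*10 + 95*1 + 95*4 + 72*1 + 97*2 = 1635
Denominator = 3 + 10 + 1 + 4 + 1 + 2 = 21
WM = 1635/21 = 77.8571

WM = 77.8571
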